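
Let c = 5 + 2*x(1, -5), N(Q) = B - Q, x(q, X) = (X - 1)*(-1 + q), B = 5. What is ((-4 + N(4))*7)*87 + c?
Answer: -1822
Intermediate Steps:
x(q, X) = (-1 + X)*(-1 + q)
N(Q) = 5 - Q
c = 5 (c = 5 + 2*(1 - 1*(-5) - 1*1 - 5*1) = 5 + 2*(1 + 5 - 1 - 5) = 5 + 2*0 = 5 + 0 = 5)
((-4 + N(4))*7)*87 + c = ((-4 + (5 - 1*4))*7)*87 + 5 = ((-4 + (5 - 4))*7)*87 + 5 = ((-4 + 1)*7)*87 + 5 = -3*7*87 + 5 = -21*87 + 5 = -1827 + 5 = -1822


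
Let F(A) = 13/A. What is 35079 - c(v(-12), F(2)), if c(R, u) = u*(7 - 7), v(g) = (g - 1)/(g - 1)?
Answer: 35079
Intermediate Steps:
v(g) = 1 (v(g) = (-1 + g)/(-1 + g) = 1)
c(R, u) = 0 (c(R, u) = u*0 = 0)
35079 - c(v(-12), F(2)) = 35079 - 1*0 = 35079 + 0 = 35079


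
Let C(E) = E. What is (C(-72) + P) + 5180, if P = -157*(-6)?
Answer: 6050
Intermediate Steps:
P = 942
(C(-72) + P) + 5180 = (-72 + 942) + 5180 = 870 + 5180 = 6050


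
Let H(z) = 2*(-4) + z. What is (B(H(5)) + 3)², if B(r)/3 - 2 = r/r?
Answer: 144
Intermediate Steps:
H(z) = -8 + z
B(r) = 9 (B(r) = 6 + 3*(r/r) = 6 + 3*1 = 6 + 3 = 9)
(B(H(5)) + 3)² = (9 + 3)² = 12² = 144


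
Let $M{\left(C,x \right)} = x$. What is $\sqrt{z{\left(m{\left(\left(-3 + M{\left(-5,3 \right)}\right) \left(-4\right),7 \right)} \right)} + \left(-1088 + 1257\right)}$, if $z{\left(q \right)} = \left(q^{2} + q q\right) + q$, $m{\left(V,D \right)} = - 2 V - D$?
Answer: $2 \sqrt{65} \approx 16.125$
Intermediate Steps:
$m{\left(V,D \right)} = - D - 2 V$
$z{\left(q \right)} = q + 2 q^{2}$ ($z{\left(q \right)} = \left(q^{2} + q^{2}\right) + q = 2 q^{2} + q = q + 2 q^{2}$)
$\sqrt{z{\left(m{\left(\left(-3 + M{\left(-5,3 \right)}\right) \left(-4\right),7 \right)} \right)} + \left(-1088 + 1257\right)} = \sqrt{\left(\left(-1\right) 7 - 2 \left(-3 + 3\right) \left(-4\right)\right) \left(1 + 2 \left(\left(-1\right) 7 - 2 \left(-3 + 3\right) \left(-4\right)\right)\right) + \left(-1088 + 1257\right)} = \sqrt{\left(-7 - 2 \cdot 0 \left(-4\right)\right) \left(1 + 2 \left(-7 - 2 \cdot 0 \left(-4\right)\right)\right) + 169} = \sqrt{\left(-7 - 0\right) \left(1 + 2 \left(-7 - 0\right)\right) + 169} = \sqrt{\left(-7 + 0\right) \left(1 + 2 \left(-7 + 0\right)\right) + 169} = \sqrt{- 7 \left(1 + 2 \left(-7\right)\right) + 169} = \sqrt{- 7 \left(1 - 14\right) + 169} = \sqrt{\left(-7\right) \left(-13\right) + 169} = \sqrt{91 + 169} = \sqrt{260} = 2 \sqrt{65}$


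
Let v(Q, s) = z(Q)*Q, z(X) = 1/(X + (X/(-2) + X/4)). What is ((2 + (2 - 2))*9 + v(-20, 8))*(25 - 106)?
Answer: -1566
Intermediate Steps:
z(X) = 4/(3*X) (z(X) = 1/(X + (X*(-½) + X*(¼))) = 1/(X + (-X/2 + X/4)) = 1/(X - X/4) = 1/(3*X/4) = 4/(3*X))
v(Q, s) = 4/3 (v(Q, s) = (4/(3*Q))*Q = 4/3)
((2 + (2 - 2))*9 + v(-20, 8))*(25 - 106) = ((2 + (2 - 2))*9 + 4/3)*(25 - 106) = ((2 + 0)*9 + 4/3)*(-81) = (2*9 + 4/3)*(-81) = (18 + 4/3)*(-81) = (58/3)*(-81) = -1566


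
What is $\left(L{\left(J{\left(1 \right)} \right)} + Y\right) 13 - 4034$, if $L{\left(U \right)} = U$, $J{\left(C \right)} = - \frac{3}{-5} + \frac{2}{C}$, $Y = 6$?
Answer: $- \frac{19611}{5} \approx -3922.2$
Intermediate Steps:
$J{\left(C \right)} = \frac{3}{5} + \frac{2}{C}$ ($J{\left(C \right)} = \left(-3\right) \left(- \frac{1}{5}\right) + \frac{2}{C} = \frac{3}{5} + \frac{2}{C}$)
$\left(L{\left(J{\left(1 \right)} \right)} + Y\right) 13 - 4034 = \left(\left(\frac{3}{5} + \frac{2}{1}\right) + 6\right) 13 - 4034 = \left(\left(\frac{3}{5} + 2 \cdot 1\right) + 6\right) 13 - 4034 = \left(\left(\frac{3}{5} + 2\right) + 6\right) 13 - 4034 = \left(\frac{13}{5} + 6\right) 13 - 4034 = \frac{43}{5} \cdot 13 - 4034 = \frac{559}{5} - 4034 = - \frac{19611}{5}$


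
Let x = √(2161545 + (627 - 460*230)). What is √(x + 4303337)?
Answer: √(4303337 + 2*√514093) ≈ 2074.8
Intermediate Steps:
x = 2*√514093 (x = √(2161545 + (627 - 105800)) = √(2161545 - 105173) = √2056372 = 2*√514093 ≈ 1434.0)
√(x + 4303337) = √(2*√514093 + 4303337) = √(4303337 + 2*√514093)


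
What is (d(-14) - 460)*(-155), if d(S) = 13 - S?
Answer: 67115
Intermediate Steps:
(d(-14) - 460)*(-155) = ((13 - 1*(-14)) - 460)*(-155) = ((13 + 14) - 460)*(-155) = (27 - 460)*(-155) = -433*(-155) = 67115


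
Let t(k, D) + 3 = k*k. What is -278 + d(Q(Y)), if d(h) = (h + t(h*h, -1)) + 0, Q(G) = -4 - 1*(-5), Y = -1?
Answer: -279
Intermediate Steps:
t(k, D) = -3 + k**2 (t(k, D) = -3 + k*k = -3 + k**2)
Q(G) = 1 (Q(G) = -4 + 5 = 1)
d(h) = -3 + h + h**4 (d(h) = (h + (-3 + (h*h)**2)) + 0 = (h + (-3 + (h**2)**2)) + 0 = (h + (-3 + h**4)) + 0 = (-3 + h + h**4) + 0 = -3 + h + h**4)
-278 + d(Q(Y)) = -278 + (-3 + 1 + 1**4) = -278 + (-3 + 1 + 1) = -278 - 1 = -279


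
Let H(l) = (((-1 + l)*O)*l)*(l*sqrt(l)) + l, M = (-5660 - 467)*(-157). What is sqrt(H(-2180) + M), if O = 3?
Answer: sqrt(959759 - 62189906400*I*sqrt(545)) ≈ 8.5201e+5 - 8.5201e+5*I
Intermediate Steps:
M = 961939 (M = -6127*(-157) = 961939)
H(l) = l + l**(5/2)*(-3 + 3*l) (H(l) = (((-1 + l)*3)*l)*(l*sqrt(l)) + l = ((-3 + 3*l)*l)*l**(3/2) + l = (l*(-3 + 3*l))*l**(3/2) + l = l**(5/2)*(-3 + 3*l) + l = l + l**(5/2)*(-3 + 3*l))
sqrt(H(-2180) + M) = sqrt((-2180 - 28514400*I*sqrt(545) + 3*(-2180)**(7/2)) + 961939) = sqrt((-2180 - 28514400*I*sqrt(545) + 3*(-20720464000*I*sqrt(545))) + 961939) = sqrt((-2180 - 28514400*I*sqrt(545) - 62161392000*I*sqrt(545)) + 961939) = sqrt((-2180 - 62189906400*I*sqrt(545)) + 961939) = sqrt(959759 - 62189906400*I*sqrt(545))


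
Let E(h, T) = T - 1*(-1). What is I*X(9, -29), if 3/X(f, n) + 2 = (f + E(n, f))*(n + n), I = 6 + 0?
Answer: -3/184 ≈ -0.016304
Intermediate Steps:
I = 6
E(h, T) = 1 + T (E(h, T) = T + 1 = 1 + T)
X(f, n) = 3/(-2 + 2*n*(1 + 2*f)) (X(f, n) = 3/(-2 + (f + (1 + f))*(n + n)) = 3/(-2 + (1 + 2*f)*(2*n)) = 3/(-2 + 2*n*(1 + 2*f)))
I*X(9, -29) = 6*(3/(2*(-1 - 29 + 2*9*(-29)))) = 6*(3/(2*(-1 - 29 - 522))) = 6*((3/2)/(-552)) = 6*((3/2)*(-1/552)) = 6*(-1/368) = -3/184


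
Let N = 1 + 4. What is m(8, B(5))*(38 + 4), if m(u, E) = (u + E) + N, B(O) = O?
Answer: 756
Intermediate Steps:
N = 5
m(u, E) = 5 + E + u (m(u, E) = (u + E) + 5 = (E + u) + 5 = 5 + E + u)
m(8, B(5))*(38 + 4) = (5 + 5 + 8)*(38 + 4) = 18*42 = 756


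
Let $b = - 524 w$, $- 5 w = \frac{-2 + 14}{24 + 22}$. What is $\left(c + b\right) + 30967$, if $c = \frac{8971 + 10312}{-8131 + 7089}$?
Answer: $\frac{3711834113}{119830} \approx 30976.0$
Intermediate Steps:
$w = - \frac{6}{115}$ ($w = - \frac{\left(-2 + 14\right) \frac{1}{24 + 22}}{5} = - \frac{12 \cdot \frac{1}{46}}{5} = \left(- \frac{1}{5}\right) \frac{6}{23} = - \frac{6}{115} \approx -0.052174$)
$b = \frac{3144}{115}$ ($b = \left(-524\right) \left(- \frac{6}{115}\right) = \frac{3144}{115} \approx 27.339$)
$c = - \frac{19283}{1042}$ ($c = \frac{19283}{-1042} = 19283 \left(- \frac{1}{1042}\right) = - \frac{19283}{1042} \approx -18.506$)
$\left(c + b\right) + 30967 = \left(- \frac{19283}{1042} + \frac{3144}{115}\right) + 30967 = \frac{1058503}{119830} + 30967 = \frac{3711834113}{119830}$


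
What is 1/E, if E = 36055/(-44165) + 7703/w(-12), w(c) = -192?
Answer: -1695936/69425111 ≈ -0.024428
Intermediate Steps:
E = -69425111/1695936 (E = 36055/(-44165) + 7703/(-192) = 36055*(-1/44165) + 7703*(-1/192) = -7211/8833 - 7703/192 = -69425111/1695936 ≈ -40.936)
1/E = 1/(-69425111/1695936) = -1695936/69425111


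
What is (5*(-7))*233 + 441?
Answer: -7714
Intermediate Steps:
(5*(-7))*233 + 441 = -35*233 + 441 = -8155 + 441 = -7714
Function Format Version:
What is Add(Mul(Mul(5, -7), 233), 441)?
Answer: -7714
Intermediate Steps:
Add(Mul(Mul(5, -7), 233), 441) = Add(Mul(-35, 233), 441) = Add(-8155, 441) = -7714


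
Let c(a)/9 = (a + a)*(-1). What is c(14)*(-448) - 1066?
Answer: 111830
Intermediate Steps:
c(a) = -18*a (c(a) = 9*((a + a)*(-1)) = 9*((2*a)*(-1)) = 9*(-2*a) = -18*a)
c(14)*(-448) - 1066 = -18*14*(-448) - 1066 = -252*(-448) - 1066 = 112896 - 1066 = 111830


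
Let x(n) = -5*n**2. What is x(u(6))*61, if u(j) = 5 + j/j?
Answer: -10980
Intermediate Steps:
u(j) = 6 (u(j) = 5 + 1 = 6)
x(u(6))*61 = -5*6**2*61 = -5*36*61 = -180*61 = -10980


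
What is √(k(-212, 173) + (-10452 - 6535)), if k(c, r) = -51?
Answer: I*√17038 ≈ 130.53*I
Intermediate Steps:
√(k(-212, 173) + (-10452 - 6535)) = √(-51 + (-10452 - 6535)) = √(-51 - 16987) = √(-17038) = I*√17038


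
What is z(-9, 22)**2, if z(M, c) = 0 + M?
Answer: 81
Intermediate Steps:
z(M, c) = M
z(-9, 22)**2 = (-9)**2 = 81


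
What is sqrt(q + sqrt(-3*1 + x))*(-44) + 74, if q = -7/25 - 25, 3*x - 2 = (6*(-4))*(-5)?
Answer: 74 - 44*sqrt(-5688 + 75*sqrt(339))/15 ≈ 74.0 - 192.51*I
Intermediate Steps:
x = 122/3 (x = 2/3 + ((6*(-4))*(-5))/3 = 2/3 + (-24*(-5))/3 = 2/3 + (1/3)*120 = 2/3 + 40 = 122/3 ≈ 40.667)
q = -632/25 (q = -7*1/25 - 25 = -7/25 - 25 = -632/25 ≈ -25.280)
sqrt(q + sqrt(-3*1 + x))*(-44) + 74 = sqrt(-632/25 + sqrt(-3*1 + 122/3))*(-44) + 74 = sqrt(-632/25 + sqrt(-3 + 122/3))*(-44) + 74 = sqrt(-632/25 + sqrt(113/3))*(-44) + 74 = sqrt(-632/25 + sqrt(339)/3)*(-44) + 74 = -44*sqrt(-632/25 + sqrt(339)/3) + 74 = 74 - 44*sqrt(-632/25 + sqrt(339)/3)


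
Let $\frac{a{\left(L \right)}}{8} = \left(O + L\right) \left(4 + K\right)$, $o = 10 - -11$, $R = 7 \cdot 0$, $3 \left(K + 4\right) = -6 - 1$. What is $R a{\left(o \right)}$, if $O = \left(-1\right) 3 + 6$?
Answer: $0$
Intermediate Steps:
$K = - \frac{19}{3}$ ($K = -4 + \frac{-6 - 1}{3} = -4 + \frac{1}{3} \left(-7\right) = -4 - \frac{7}{3} = - \frac{19}{3} \approx -6.3333$)
$O = 3$ ($O = -3 + 6 = 3$)
$R = 0$
$o = 21$ ($o = 10 + 11 = 21$)
$a{\left(L \right)} = -56 - \frac{56 L}{3}$ ($a{\left(L \right)} = 8 \left(3 + L\right) \left(4 - \frac{19}{3}\right) = 8 \left(3 + L\right) \left(- \frac{7}{3}\right) = 8 \left(-7 - \frac{7 L}{3}\right) = -56 - \frac{56 L}{3}$)
$R a{\left(o \right)} = 0 \left(-56 - 392\right) = 0 \left(-448\right) = 0$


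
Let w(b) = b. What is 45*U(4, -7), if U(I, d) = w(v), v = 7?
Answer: 315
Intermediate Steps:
U(I, d) = 7
45*U(4, -7) = 45*7 = 315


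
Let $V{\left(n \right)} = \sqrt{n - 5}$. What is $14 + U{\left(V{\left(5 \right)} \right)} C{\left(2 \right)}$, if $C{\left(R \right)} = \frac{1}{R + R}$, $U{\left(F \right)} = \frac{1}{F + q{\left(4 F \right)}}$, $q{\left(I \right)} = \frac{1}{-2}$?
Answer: $\frac{27}{2} \approx 13.5$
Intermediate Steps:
$q{\left(I \right)} = - \frac{1}{2}$
$V{\left(n \right)} = \sqrt{-5 + n}$
$U{\left(F \right)} = \frac{1}{- \frac{1}{2} + F}$ ($U{\left(F \right)} = \frac{1}{F - \frac{1}{2}} = \frac{1}{- \frac{1}{2} + F}$)
$C{\left(R \right)} = \frac{1}{2 R}$
$14 + U{\left(V{\left(5 \right)} \right)} C{\left(2 \right)} = 14 + \frac{2}{-1 + 2 \sqrt{-5 + 5}} \frac{1}{2 \cdot 2} = 14 + \frac{2}{-1 + 2 \sqrt{0}} \cdot \frac{1}{2} \cdot \frac{1}{2} = 14 + \frac{2}{-1 + 2 \cdot 0} \cdot \frac{1}{4} = 14 + \frac{2}{-1 + 0} \cdot \frac{1}{4} = 14 + \frac{2}{-1} \cdot \frac{1}{4} = 14 + 2 \left(-1\right) \frac{1}{4} = 14 - \frac{1}{2} = \frac{27}{2}$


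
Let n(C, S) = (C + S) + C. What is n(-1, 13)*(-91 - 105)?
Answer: -2156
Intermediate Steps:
n(C, S) = S + 2*C
n(-1, 13)*(-91 - 105) = (13 + 2*(-1))*(-91 - 105) = (13 - 2)*(-196) = 11*(-196) = -2156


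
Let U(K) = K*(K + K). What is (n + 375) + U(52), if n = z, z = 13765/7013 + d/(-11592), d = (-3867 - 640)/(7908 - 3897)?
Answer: 1886320349698919/326073025656 ≈ 5785.0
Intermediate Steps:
d = -4507/4011 ≈ -1.1237
U(K) = 2*K² (U(K) = K*(2*K) = 2*K²)
z = 640042330271/326073025656 (z = 13765/7013 - 4507/4011/(-11592) = 13765*(1/7013) - 4507/4011*(-1/11592) = 13765/7013 + 4507/46495512 = 640042330271/326073025656 ≈ 1.9629)
n = 640042330271/326073025656 ≈ 1.9629
(n + 375) + U(52) = (640042330271/326073025656 + 375) + 2*52² = 122917426951271/326073025656 + 2*2704 = 122917426951271/326073025656 + 5408 = 1886320349698919/326073025656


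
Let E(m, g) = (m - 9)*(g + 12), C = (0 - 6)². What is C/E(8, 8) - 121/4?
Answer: -641/20 ≈ -32.050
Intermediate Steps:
C = 36 (C = (-6)² = 36)
E(m, g) = (-9 + m)*(12 + g)
C/E(8, 8) - 121/4 = 36/(-108 - 9*8 + 12*8 + 8*8) - 121/4 = 36/(-108 - 72 + 96 + 64) - 121*¼ = 36/(-20) - 121/4 = 36*(-1/20) - 121/4 = -9/5 - 121/4 = -641/20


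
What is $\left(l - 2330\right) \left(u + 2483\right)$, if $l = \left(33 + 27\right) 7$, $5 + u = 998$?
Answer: $-6639160$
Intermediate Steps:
$u = 993$ ($u = -5 + 998 = 993$)
$l = 420$ ($l = 60 \cdot 7 = 420$)
$\left(l - 2330\right) \left(u + 2483\right) = \left(420 - 2330\right) \left(993 + 2483\right) = \left(-1910\right) 3476 = -6639160$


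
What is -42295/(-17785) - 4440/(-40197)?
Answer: 118606501/47660243 ≈ 2.4886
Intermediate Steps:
-42295/(-17785) - 4440/(-40197) = -42295*(-1/17785) - 4440*(-1/40197) = 8459/3557 + 1480/13399 = 118606501/47660243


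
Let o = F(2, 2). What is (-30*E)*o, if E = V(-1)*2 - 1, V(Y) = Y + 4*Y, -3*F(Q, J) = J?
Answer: -220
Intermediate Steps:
F(Q, J) = -J/3
o = -2/3 (o = -1/3*2 = -2/3 ≈ -0.66667)
V(Y) = 5*Y
E = -11 (E = (5*(-1))*2 - 1 = -5*2 - 1 = -10 - 1 = -11)
(-30*E)*o = -30*(-11)*(-2/3) = 330*(-2/3) = -220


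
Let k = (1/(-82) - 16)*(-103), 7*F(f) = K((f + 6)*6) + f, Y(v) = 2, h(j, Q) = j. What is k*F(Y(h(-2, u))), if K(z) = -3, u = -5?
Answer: -135239/574 ≈ -235.61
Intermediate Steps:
F(f) = -3/7 + f/7 (F(f) = (-3 + f)/7 = -3/7 + f/7)
k = 135239/82 (k = (-1/82 - 16)*(-103) = -1313/82*(-103) = 135239/82 ≈ 1649.3)
k*F(Y(h(-2, u))) = 135239*(-3/7 + (⅐)*2)/82 = 135239*(-3/7 + 2/7)/82 = (135239/82)*(-⅐) = -135239/574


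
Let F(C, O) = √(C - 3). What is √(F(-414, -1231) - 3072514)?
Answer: √(-3072514 + I*√417) ≈ 0.006 + 1752.9*I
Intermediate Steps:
F(C, O) = √(-3 + C)
√(F(-414, -1231) - 3072514) = √(√(-3 - 414) - 3072514) = √(√(-417) - 3072514) = √(I*√417 - 3072514) = √(-3072514 + I*√417)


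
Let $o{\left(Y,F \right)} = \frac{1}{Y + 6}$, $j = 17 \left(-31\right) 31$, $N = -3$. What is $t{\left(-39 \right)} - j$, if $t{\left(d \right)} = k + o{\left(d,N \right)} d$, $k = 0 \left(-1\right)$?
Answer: $\frac{179720}{11} \approx 16338.0$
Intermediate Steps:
$j = -16337$ ($j = \left(-527\right) 31 = -16337$)
$o{\left(Y,F \right)} = \frac{1}{6 + Y}$
$k = 0$
$t{\left(d \right)} = \frac{d}{6 + d}$ ($t{\left(d \right)} = 0 + \frac{d}{6 + d} = \frac{d}{6 + d}$)
$t{\left(-39 \right)} - j = - \frac{39}{6 - 39} - -16337 = - \frac{39}{-33} + 16337 = \left(-39\right) \left(- \frac{1}{33}\right) + 16337 = \frac{13}{11} + 16337 = \frac{179720}{11}$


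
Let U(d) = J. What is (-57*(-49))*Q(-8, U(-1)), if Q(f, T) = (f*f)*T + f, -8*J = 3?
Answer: -89376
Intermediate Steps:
J = -3/8 (J = -1/8*3 = -3/8 ≈ -0.37500)
U(d) = -3/8
Q(f, T) = f + T*f**2 (Q(f, T) = f**2*T + f = T*f**2 + f = f + T*f**2)
(-57*(-49))*Q(-8, U(-1)) = (-57*(-49))*(-8*(1 - 3/8*(-8))) = 2793*(-8*(1 + 3)) = 2793*(-8*4) = 2793*(-32) = -89376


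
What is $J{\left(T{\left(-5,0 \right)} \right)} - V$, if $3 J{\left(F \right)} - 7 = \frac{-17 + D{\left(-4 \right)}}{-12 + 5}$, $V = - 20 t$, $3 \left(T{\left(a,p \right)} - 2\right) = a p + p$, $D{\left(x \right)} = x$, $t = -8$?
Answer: $- \frac{470}{3} \approx -156.67$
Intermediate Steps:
$T{\left(a,p \right)} = 2 + \frac{p}{3} + \frac{a p}{3}$ ($T{\left(a,p \right)} = 2 + \frac{a p + p}{3} = 2 + \frac{p + a p}{3} = 2 + \left(\frac{p}{3} + \frac{a p}{3}\right) = 2 + \frac{p}{3} + \frac{a p}{3}$)
$V = 160$ ($V = \left(-20\right) \left(-8\right) = 160$)
$J{\left(F \right)} = \frac{10}{3}$ ($J{\left(F \right)} = \frac{7}{3} + \frac{\left(-17 - 4\right) \frac{1}{-12 + 5}}{3} = \frac{7}{3} + \frac{\left(-21\right) \frac{1}{-7}}{3} = \frac{7}{3} + \frac{\left(-21\right) \left(- \frac{1}{7}\right)}{3} = \frac{7}{3} + \frac{1}{3} \cdot 3 = \frac{7}{3} + 1 = \frac{10}{3}$)
$J{\left(T{\left(-5,0 \right)} \right)} - V = \frac{10}{3} - 160 = - \frac{470}{3}$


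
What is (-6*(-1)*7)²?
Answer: 1764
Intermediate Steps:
(-6*(-1)*7)² = (6*7)² = 42² = 1764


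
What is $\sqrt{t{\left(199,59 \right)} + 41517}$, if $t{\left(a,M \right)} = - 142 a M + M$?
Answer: $i \sqrt{1625646} \approx 1275.0 i$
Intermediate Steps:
$t{\left(a,M \right)} = M - 142 M a$ ($t{\left(a,M \right)} = - 142 M a + M = M - 142 M a$)
$\sqrt{t{\left(199,59 \right)} + 41517} = \sqrt{59 \left(1 - 28258\right) + 41517} = \sqrt{59 \left(-28257\right) + 41517} = \sqrt{-1667163 + 41517} = \sqrt{-1625646} = i \sqrt{1625646}$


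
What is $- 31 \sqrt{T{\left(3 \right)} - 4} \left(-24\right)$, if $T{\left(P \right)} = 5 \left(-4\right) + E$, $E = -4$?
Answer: $1488 i \sqrt{7} \approx 3936.9 i$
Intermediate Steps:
$T{\left(P \right)} = -24$ ($T{\left(P \right)} = 5 \left(-4\right) - 4 = -20 - 4 = -24$)
$- 31 \sqrt{T{\left(3 \right)} - 4} \left(-24\right) = - 31 \sqrt{-24 - 4} \left(-24\right) = - 31 \sqrt{-28} \left(-24\right) = - 31 \cdot 2 i \sqrt{7} \left(-24\right) = - 62 i \sqrt{7} \left(-24\right) = 1488 i \sqrt{7}$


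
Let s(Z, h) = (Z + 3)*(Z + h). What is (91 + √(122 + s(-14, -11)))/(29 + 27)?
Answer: 13/8 + √397/56 ≈ 1.9808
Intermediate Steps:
s(Z, h) = (3 + Z)*(Z + h)
(91 + √(122 + s(-14, -11)))/(29 + 27) = (91 + √(122 + ((-14)² + 3*(-14) + 3*(-11) - 14*(-11))))/(29 + 27) = (91 + √(122 + (196 - 42 - 33 + 154)))/56 = (91 + √(122 + 275))*(1/56) = (91 + √397)*(1/56) = 13/8 + √397/56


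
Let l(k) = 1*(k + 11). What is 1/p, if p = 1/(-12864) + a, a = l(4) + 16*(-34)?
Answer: -12864/6805057 ≈ -0.0018904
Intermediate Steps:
l(k) = 11 + k (l(k) = 1*(11 + k) = 11 + k)
a = -529 (a = (11 + 4) + 16*(-34) = 15 - 544 = -529)
p = -6805057/12864 (p = 1/(-12864) - 529 = -1/12864 - 529 = -6805057/12864 ≈ -529.00)
1/p = 1/(-6805057/12864) = -12864/6805057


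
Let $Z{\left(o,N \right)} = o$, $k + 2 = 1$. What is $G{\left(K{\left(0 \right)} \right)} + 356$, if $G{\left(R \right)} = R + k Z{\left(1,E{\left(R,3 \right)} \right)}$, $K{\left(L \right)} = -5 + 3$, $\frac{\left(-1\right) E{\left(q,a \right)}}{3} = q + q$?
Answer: $353$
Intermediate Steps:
$k = -1$ ($k = -2 + 1 = -1$)
$E{\left(q,a \right)} = - 6 q$ ($E{\left(q,a \right)} = - 3 \left(q + q\right) = - 3 \cdot 2 q = - 6 q$)
$K{\left(L \right)} = -2$
$G{\left(R \right)} = -1 + R$ ($G{\left(R \right)} = R - 1 = -1 + R$)
$G{\left(K{\left(0 \right)} \right)} + 356 = \left(-1 - 2\right) + 356 = -3 + 356 = 353$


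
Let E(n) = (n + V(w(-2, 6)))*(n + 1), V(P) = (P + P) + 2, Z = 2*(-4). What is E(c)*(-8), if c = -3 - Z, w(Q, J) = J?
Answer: -912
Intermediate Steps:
Z = -8
c = 5 (c = -3 - 1*(-8) = -3 + 8 = 5)
V(P) = 2 + 2*P (V(P) = 2*P + 2 = 2 + 2*P)
E(n) = (1 + n)*(14 + n) (E(n) = (n + (2 + 2*6))*(n + 1) = (n + (2 + 12))*(1 + n) = (n + 14)*(1 + n) = (14 + n)*(1 + n) = (1 + n)*(14 + n))
E(c)*(-8) = (14 + 5² + 15*5)*(-8) = (14 + 25 + 75)*(-8) = 114*(-8) = -912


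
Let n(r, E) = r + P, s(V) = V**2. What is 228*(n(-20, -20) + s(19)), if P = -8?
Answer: 75924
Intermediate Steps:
n(r, E) = -8 + r (n(r, E) = r - 8 = -8 + r)
228*(n(-20, -20) + s(19)) = 228*((-8 - 20) + 19**2) = 228*(-28 + 361) = 228*333 = 75924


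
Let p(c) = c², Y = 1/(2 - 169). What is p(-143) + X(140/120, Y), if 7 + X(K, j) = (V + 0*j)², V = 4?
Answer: 20458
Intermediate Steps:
Y = -1/167 (Y = 1/(-167) = -1/167 ≈ -0.0059880)
X(K, j) = 9 (X(K, j) = -7 + (4 + 0*j)² = -7 + (4 + 0)² = -7 + 4² = -7 + 16 = 9)
p(-143) + X(140/120, Y) = (-143)² + 9 = 20449 + 9 = 20458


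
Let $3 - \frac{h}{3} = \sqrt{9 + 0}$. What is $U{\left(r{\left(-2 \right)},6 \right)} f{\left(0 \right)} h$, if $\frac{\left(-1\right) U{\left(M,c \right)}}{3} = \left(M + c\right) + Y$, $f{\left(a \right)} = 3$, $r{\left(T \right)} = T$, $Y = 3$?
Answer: $0$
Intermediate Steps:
$h = 0$ ($h = 9 - 3 \sqrt{9 + 0} = 9 - 3 \sqrt{9} = 9 - 9 = 0$)
$U{\left(M,c \right)} = -9 - 3 M - 3 c$ ($U{\left(M,c \right)} = - 3 \left(\left(M + c\right) + 3\right) = - 3 \left(3 + M + c\right) = -9 - 3 M - 3 c$)
$U{\left(r{\left(-2 \right)},6 \right)} f{\left(0 \right)} h = \left(-9 - -6 - 18\right) 3 \cdot 0 = \left(-9 + 6 - 18\right) 3 \cdot 0 = \left(-21\right) 3 \cdot 0 = \left(-63\right) 0 = 0$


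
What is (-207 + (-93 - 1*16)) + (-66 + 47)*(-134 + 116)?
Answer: 26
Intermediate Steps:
(-207 + (-93 - 1*16)) + (-66 + 47)*(-134 + 116) = (-207 + (-93 - 16)) - 19*(-18) = (-207 - 109) + 342 = -316 + 342 = 26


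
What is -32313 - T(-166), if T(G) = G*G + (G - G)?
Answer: -59869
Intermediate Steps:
T(G) = G² (T(G) = G² + 0 = G²)
-32313 - T(-166) = -32313 - 1*(-166)² = -32313 - 1*27556 = -32313 - 27556 = -59869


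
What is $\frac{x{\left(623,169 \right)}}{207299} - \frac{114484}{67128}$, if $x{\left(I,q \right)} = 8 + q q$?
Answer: $- \frac{5453659721}{3478891818} \approx -1.5676$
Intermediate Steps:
$x{\left(I,q \right)} = 8 + q^{2}$
$\frac{x{\left(623,169 \right)}}{207299} - \frac{114484}{67128} = \frac{8 + 169^{2}}{207299} - \frac{114484}{67128} = \left(8 + 28561\right) \frac{1}{207299} - \frac{28621}{16782} = 28569 \cdot \frac{1}{207299} - \frac{28621}{16782} = \frac{28569}{207299} - \frac{28621}{16782} = - \frac{5453659721}{3478891818}$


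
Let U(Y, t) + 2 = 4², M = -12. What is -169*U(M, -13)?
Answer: -2366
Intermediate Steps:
U(Y, t) = 14 (U(Y, t) = -2 + 4² = -2 + 16 = 14)
-169*U(M, -13) = -169*14 = -2366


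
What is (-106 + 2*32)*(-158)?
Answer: 6636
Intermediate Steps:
(-106 + 2*32)*(-158) = (-106 + 64)*(-158) = -42*(-158) = 6636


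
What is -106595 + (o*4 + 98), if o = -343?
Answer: -107869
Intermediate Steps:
-106595 + (o*4 + 98) = -106595 + (-343*4 + 98) = -106595 + (-1372 + 98) = -106595 - 1274 = -107869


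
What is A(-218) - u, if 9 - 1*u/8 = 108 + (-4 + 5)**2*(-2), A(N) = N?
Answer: 558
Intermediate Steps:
u = -776 (u = 72 - 8*(108 + (-4 + 5)**2*(-2)) = 72 - 8*(108 + 1**2*(-2)) = 72 - 8*(108 + 1*(-2)) = 72 - 8*(108 - 2) = 72 - 8*106 = 72 - 848 = -776)
A(-218) - u = -218 - 1*(-776) = -218 + 776 = 558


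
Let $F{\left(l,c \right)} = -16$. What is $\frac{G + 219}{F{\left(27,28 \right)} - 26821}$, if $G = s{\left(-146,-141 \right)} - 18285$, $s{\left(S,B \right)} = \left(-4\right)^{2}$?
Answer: $\frac{18050}{26837} \approx 0.67258$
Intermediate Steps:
$s{\left(S,B \right)} = 16$
$G = -18269$ ($G = 16 - 18285 = -18269$)
$\frac{G + 219}{F{\left(27,28 \right)} - 26821} = \frac{-18269 + 219}{-16 - 26821} = - \frac{18050}{-16 - 26821} = - \frac{18050}{-26837} = \left(-18050\right) \left(- \frac{1}{26837}\right) = \frac{18050}{26837}$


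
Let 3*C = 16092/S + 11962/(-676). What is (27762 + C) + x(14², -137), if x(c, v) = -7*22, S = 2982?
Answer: 13911206423/503958 ≈ 27604.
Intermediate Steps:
x(c, v) = -154
C = -2066041/503958 (C = (16092/2982 + 11962/(-676))/3 = (16092*(1/2982) + 11962*(-1/676))/3 = (2682/497 - 5981/338)/3 = (⅓)*(-2066041/167986) = -2066041/503958 ≈ -4.0996)
(27762 + C) + x(14², -137) = (27762 - 2066041/503958) - 154 = 13988815955/503958 - 154 = 13911206423/503958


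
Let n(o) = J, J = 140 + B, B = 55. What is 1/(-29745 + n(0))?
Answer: -1/29550 ≈ -3.3841e-5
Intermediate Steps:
J = 195 (J = 140 + 55 = 195)
n(o) = 195
1/(-29745 + n(0)) = 1/(-29745 + 195) = 1/(-29550) = -1/29550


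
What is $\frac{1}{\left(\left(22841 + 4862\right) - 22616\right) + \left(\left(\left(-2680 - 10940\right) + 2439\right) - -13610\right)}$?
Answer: $\frac{1}{7516} \approx 0.00013305$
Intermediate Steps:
$\frac{1}{\left(\left(22841 + 4862\right) - 22616\right) + \left(\left(\left(-2680 - 10940\right) + 2439\right) - -13610\right)} = \frac{1}{\left(27703 - 22616\right) + \left(\left(-13620 + 2439\right) + 13610\right)} = \frac{1}{5087 + \left(-11181 + 13610\right)} = \frac{1}{5087 + 2429} = \frac{1}{7516}$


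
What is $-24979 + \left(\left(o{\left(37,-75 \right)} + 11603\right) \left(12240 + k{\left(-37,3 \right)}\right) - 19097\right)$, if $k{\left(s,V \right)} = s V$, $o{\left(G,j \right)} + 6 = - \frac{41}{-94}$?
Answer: $\frac{13218395367}{94} \approx 1.4062 \cdot 10^{8}$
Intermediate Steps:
$o{\left(G,j \right)} = - \frac{523}{94}$ ($o{\left(G,j \right)} = -6 - \frac{41}{-94} = -6 - - \frac{41}{94} = -6 + \frac{41}{94} = - \frac{523}{94}$)
$k{\left(s,V \right)} = V s$
$-24979 + \left(\left(o{\left(37,-75 \right)} + 11603\right) \left(12240 + k{\left(-37,3 \right)}\right) - 19097\right) = -24979 - \left(19097 - \left(- \frac{523}{94} + 11603\right) \left(12240 + 3 \left(-37\right)\right)\right) = -24979 - \left(19097 - \frac{1090159 \left(12240 - 111\right)}{94}\right) = -24979 + \left(\frac{1090159}{94} \cdot 12129 - 19097\right) = -24979 + \left(\frac{13222538511}{94} - 19097\right) = -24979 + \frac{13220743393}{94} = \frac{13218395367}{94}$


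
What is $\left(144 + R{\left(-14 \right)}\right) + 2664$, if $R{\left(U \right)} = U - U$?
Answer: $2808$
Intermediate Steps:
$R{\left(U \right)} = 0$
$\left(144 + R{\left(-14 \right)}\right) + 2664 = \left(144 + 0\right) + 2664 = 144 + 2664 = 2808$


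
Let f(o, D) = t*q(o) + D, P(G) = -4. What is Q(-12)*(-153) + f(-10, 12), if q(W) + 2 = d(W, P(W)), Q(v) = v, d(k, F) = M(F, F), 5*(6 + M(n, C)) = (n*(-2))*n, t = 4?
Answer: 8952/5 ≈ 1790.4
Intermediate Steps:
M(n, C) = -6 - 2*n²/5 (M(n, C) = -6 + ((n*(-2))*n)/5 = -6 + ((-2*n)*n)/5 = -6 + (-2*n²)/5 = -6 - 2*n²/5)
d(k, F) = -6 - 2*F²/5
q(W) = -72/5 (q(W) = -2 + (-6 - ⅖*(-4)²) = -2 + (-6 - ⅖*16) = -2 + (-6 - 32/5) = -2 - 62/5 = -72/5)
f(o, D) = -288/5 + D (f(o, D) = 4*(-72/5) + D = -288/5 + D)
Q(-12)*(-153) + f(-10, 12) = -12*(-153) + (-288/5 + 12) = 1836 - 228/5 = 8952/5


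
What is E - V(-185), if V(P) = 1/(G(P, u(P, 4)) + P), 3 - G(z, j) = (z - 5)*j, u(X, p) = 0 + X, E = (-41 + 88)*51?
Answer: 84690805/35332 ≈ 2397.0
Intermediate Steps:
E = 2397 (E = 47*51 = 2397)
u(X, p) = X
G(z, j) = 3 - j*(-5 + z) (G(z, j) = 3 - (z - 5)*j = 3 - (-5 + z)*j = 3 - j*(-5 + z))
V(P) = 1/(3 - P² + 6*P) (V(P) = 1/((3 + 5*P - P*P) + P) = 1/((3 + 5*P - P²) + P) = 1/((3 - P² + 5*P) + P) = 1/(3 - P² + 6*P))
E - V(-185) = 2397 - 1/(3 - 1*(-185)² + 6*(-185)) = 2397 - 1/(3 - 1*34225 - 1110) = 2397 - 1/(3 - 34225 - 1110) = 2397 - 1/(-35332) = 2397 - 1*(-1/35332) = 2397 + 1/35332 = 84690805/35332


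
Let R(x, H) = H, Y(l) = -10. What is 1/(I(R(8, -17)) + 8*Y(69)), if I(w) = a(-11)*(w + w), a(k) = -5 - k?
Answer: -1/284 ≈ -0.0035211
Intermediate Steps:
I(w) = 12*w (I(w) = (-5 - 1*(-11))*(w + w) = (-5 + 11)*(2*w) = 6*(2*w) = 12*w)
1/(I(R(8, -17)) + 8*Y(69)) = 1/(12*(-17) + 8*(-10)) = 1/(-204 - 80) = 1/(-284) = -1/284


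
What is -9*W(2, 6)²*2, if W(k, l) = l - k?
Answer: -288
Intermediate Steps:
-9*W(2, 6)²*2 = -9*(6 - 1*2)²*2 = -9*(6 - 2)²*2 = -9*4²*2 = -9*16*2 = -144*2 = -288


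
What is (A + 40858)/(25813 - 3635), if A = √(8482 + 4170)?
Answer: 20429/11089 + √3163/11089 ≈ 1.8473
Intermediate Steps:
A = 2*√3163 (A = √12652 = 2*√3163 ≈ 112.48)
(A + 40858)/(25813 - 3635) = (2*√3163 + 40858)/(25813 - 3635) = (40858 + 2*√3163)/22178 = (40858 + 2*√3163)*(1/22178) = 20429/11089 + √3163/11089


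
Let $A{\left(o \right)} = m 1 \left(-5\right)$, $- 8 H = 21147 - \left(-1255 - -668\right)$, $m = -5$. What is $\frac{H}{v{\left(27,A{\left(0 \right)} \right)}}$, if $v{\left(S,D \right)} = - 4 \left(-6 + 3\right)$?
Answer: $- \frac{10867}{48} \approx -226.4$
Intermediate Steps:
$H = - \frac{10867}{4}$ ($H = - \frac{21147 - \left(-1255 - -668\right)}{8} = - \frac{21147 - \left(-1255 + 668\right)}{8} = - \frac{21147 - -587}{8} = - \frac{21147 + 587}{8} = \left(- \frac{1}{8}\right) 21734 = - \frac{10867}{4} \approx -2716.8$)
$A{\left(o \right)} = 25$ ($A{\left(o \right)} = \left(-5\right) 1 \left(-5\right) = \left(-5\right) \left(-5\right) = 25$)
$v{\left(S,D \right)} = 12$ ($v{\left(S,D \right)} = \left(-4\right) \left(-3\right) = 12$)
$\frac{H}{v{\left(27,A{\left(0 \right)} \right)}} = - \frac{10867}{4 \cdot 12} = \left(- \frac{10867}{4}\right) \frac{1}{12} = - \frac{10867}{48}$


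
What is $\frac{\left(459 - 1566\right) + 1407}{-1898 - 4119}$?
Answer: $- \frac{300}{6017} \approx -0.049859$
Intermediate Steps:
$\frac{\left(459 - 1566\right) + 1407}{-1898 - 4119} = \frac{-1107 + 1407}{-6017} = 300 \left(- \frac{1}{6017}\right) = - \frac{300}{6017}$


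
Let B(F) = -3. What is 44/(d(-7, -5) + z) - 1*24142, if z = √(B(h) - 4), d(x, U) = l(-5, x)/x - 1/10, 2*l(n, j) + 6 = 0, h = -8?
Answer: 2*(-844970*√7 + 276093*I)/(-23*I + 70*√7) ≈ -24140.0 - 16.378*I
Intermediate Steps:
l(n, j) = -3 (l(n, j) = -3 + (½)*0 = -3 + 0 = -3)
d(x, U) = -⅒ - 3/x (d(x, U) = -3/x - 1/10 = -3/x - 1*⅒ = -3/x - ⅒ = -⅒ - 3/x)
z = I*√7 (z = √(-3 - 4) = √(-7) = I*√7 ≈ 2.6458*I)
44/(d(-7, -5) + z) - 1*24142 = 44/((⅒)*(-30 - 1*(-7))/(-7) + I*√7) - 1*24142 = 44/((⅒)*(-⅐)*(-30 + 7) + I*√7) - 24142 = 44/((⅒)*(-⅐)*(-23) + I*√7) - 24142 = 44/(23/70 + I*√7) - 24142 = -24142 + 44/(23/70 + I*√7)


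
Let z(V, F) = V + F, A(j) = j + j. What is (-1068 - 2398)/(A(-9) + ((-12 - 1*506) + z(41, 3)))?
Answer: 1733/246 ≈ 7.0447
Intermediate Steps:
A(j) = 2*j
z(V, F) = F + V
(-1068 - 2398)/(A(-9) + ((-12 - 1*506) + z(41, 3))) = (-1068 - 2398)/(2*(-9) + ((-12 - 1*506) + (3 + 41))) = -3466/(-18 + ((-12 - 506) + 44)) = -3466/(-18 + (-518 + 44)) = -3466/(-18 - 474) = -3466/(-492) = -3466*(-1/492) = 1733/246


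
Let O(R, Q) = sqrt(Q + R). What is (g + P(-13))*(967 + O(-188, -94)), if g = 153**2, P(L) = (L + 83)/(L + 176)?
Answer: 3689817679/163 + 3815737*I*sqrt(282)/163 ≈ 2.2637e+7 + 3.9311e+5*I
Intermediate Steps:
P(L) = (83 + L)/(176 + L)
g = 23409
(g + P(-13))*(967 + O(-188, -94)) = (23409 + (83 - 13)/(176 - 13))*(967 + sqrt(-94 - 188)) = (23409 + 70/163)*(967 + sqrt(-282)) = (23409 + (1/163)*70)*(967 + I*sqrt(282)) = (23409 + 70/163)*(967 + I*sqrt(282)) = 3815737*(967 + I*sqrt(282))/163 = 3689817679/163 + 3815737*I*sqrt(282)/163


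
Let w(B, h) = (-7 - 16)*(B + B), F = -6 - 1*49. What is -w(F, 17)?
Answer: -2530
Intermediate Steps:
F = -55 (F = -6 - 49 = -55)
w(B, h) = -46*B
-w(F, 17) = -(-46)*(-55) = -1*2530 = -2530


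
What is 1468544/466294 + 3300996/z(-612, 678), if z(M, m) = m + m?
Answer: 64217748937/26345611 ≈ 2437.5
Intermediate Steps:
z(M, m) = 2*m
1468544/466294 + 3300996/z(-612, 678) = 1468544/466294 + 3300996/((2*678)) = 1468544*(1/466294) + 3300996/1356 = 734272/233147 + 3300996*(1/1356) = 734272/233147 + 275083/113 = 64217748937/26345611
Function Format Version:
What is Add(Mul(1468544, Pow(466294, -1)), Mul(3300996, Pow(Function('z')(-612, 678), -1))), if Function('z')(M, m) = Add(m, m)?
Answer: Rational(64217748937, 26345611) ≈ 2437.5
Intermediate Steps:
Function('z')(M, m) = Mul(2, m)
Add(Mul(1468544, Pow(466294, -1)), Mul(3300996, Pow(Function('z')(-612, 678), -1))) = Add(Mul(1468544, Pow(466294, -1)), Mul(3300996, Pow(Mul(2, 678), -1))) = Add(Mul(1468544, Rational(1, 466294)), Mul(3300996, Pow(1356, -1))) = Add(Rational(734272, 233147), Mul(3300996, Rational(1, 1356))) = Add(Rational(734272, 233147), Rational(275083, 113)) = Rational(64217748937, 26345611)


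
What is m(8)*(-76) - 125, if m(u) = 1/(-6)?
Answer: -337/3 ≈ -112.33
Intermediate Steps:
m(u) = -⅙
m(8)*(-76) - 125 = -⅙*(-76) - 125 = 38/3 - 125 = -337/3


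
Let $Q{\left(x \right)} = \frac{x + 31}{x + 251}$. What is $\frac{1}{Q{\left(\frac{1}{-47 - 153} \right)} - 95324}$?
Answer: $- \frac{50199}{4785163277} \approx -1.0491 \cdot 10^{-5}$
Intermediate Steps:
$Q{\left(x \right)} = \frac{31 + x}{251 + x}$
$\frac{1}{Q{\left(\frac{1}{-47 - 153} \right)} - 95324} = \frac{1}{\frac{31 + \frac{1}{-47 - 153}}{251 + \frac{1}{-47 - 153}} - 95324} = \frac{1}{\frac{31 + \frac{1}{-200}}{251 + \frac{1}{-200}} - 95324} = \frac{1}{\frac{31 - \frac{1}{200}}{251 - \frac{1}{200}} - 95324} = \frac{1}{\frac{1}{\frac{50199}{200}} \cdot \frac{6199}{200} - 95324} = \frac{1}{\frac{200}{50199} \cdot \frac{6199}{200} - 95324} = \frac{1}{\frac{6199}{50199} - 95324} = \frac{1}{- \frac{4785163277}{50199}} = - \frac{50199}{4785163277}$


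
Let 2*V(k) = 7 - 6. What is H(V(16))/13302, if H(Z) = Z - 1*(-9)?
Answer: 19/26604 ≈ 0.00071418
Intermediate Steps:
V(k) = 1/2 (V(k) = (7 - 6)/2 = (1/2)*1 = 1/2)
H(Z) = 9 + Z (H(Z) = Z + 9 = 9 + Z)
H(V(16))/13302 = (9 + 1/2)/13302 = (19/2)*(1/13302) = 19/26604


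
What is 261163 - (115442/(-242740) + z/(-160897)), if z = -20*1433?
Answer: 5100014864190607/19528068890 ≈ 2.6116e+5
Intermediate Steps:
z = -28660
261163 - (115442/(-242740) + z/(-160897)) = 261163 - (115442/(-242740) - 28660/(-160897)) = 261163 - (115442*(-1/242740) - 28660*(-1/160897)) = 261163 - (-57721/121370 + 28660/160897) = 261163 - 1*(-5808671537/19528068890) = 261163 + 5808671537/19528068890 = 5100014864190607/19528068890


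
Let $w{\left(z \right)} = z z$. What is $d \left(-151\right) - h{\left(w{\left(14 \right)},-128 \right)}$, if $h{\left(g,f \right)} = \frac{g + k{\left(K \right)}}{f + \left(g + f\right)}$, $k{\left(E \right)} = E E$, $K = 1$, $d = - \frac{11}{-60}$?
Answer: $- \frac{122}{5} \approx -24.4$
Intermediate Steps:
$d = \frac{11}{60}$ ($d = \left(-11\right) \left(- \frac{1}{60}\right) = \frac{11}{60} \approx 0.18333$)
$k{\left(E \right)} = E^{2}$
$w{\left(z \right)} = z^{2}$
$h{\left(g,f \right)} = \frac{1 + g}{g + 2 f}$ ($h{\left(g,f \right)} = \frac{g + 1^{2}}{f + \left(g + f\right)} = \frac{g + 1}{f + \left(f + g\right)} = \frac{1 + g}{g + 2 f}$)
$d \left(-151\right) - h{\left(w{\left(14 \right)},-128 \right)} = \frac{11}{60} \left(-151\right) - \frac{1 + 14^{2}}{14^{2} + 2 \left(-128\right)} = - \frac{1661}{60} - \frac{1 + 196}{196 - 256} = - \frac{1661}{60} - \frac{1}{-60} \cdot 197 = - \frac{1661}{60} - \left(- \frac{1}{60}\right) 197 = - \frac{1661}{60} - - \frac{197}{60} = - \frac{1661}{60} + \frac{197}{60} = - \frac{122}{5}$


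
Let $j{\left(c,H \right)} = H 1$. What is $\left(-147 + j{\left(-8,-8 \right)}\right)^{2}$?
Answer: $24025$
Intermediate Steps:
$j{\left(c,H \right)} = H$
$\left(-147 + j{\left(-8,-8 \right)}\right)^{2} = \left(-147 - 8\right)^{2} = \left(-155\right)^{2} = 24025$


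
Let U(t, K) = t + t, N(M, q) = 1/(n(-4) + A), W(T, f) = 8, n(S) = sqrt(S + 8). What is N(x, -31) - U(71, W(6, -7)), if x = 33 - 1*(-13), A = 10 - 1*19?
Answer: -995/7 ≈ -142.14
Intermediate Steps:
n(S) = sqrt(8 + S)
A = -9 (A = 10 - 19 = -9)
x = 46 (x = 33 + 13 = 46)
N(M, q) = -1/7 (N(M, q) = 1/(sqrt(8 - 4) - 9) = 1/(sqrt(4) - 9) = 1/(2 - 9) = 1/(-7) = -1/7)
U(t, K) = 2*t
N(x, -31) - U(71, W(6, -7)) = -1/7 - 2*71 = -1/7 - 1*142 = -1/7 - 142 = -995/7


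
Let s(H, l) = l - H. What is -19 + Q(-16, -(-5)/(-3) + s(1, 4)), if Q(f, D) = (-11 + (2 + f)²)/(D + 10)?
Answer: -91/34 ≈ -2.6765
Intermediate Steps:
Q(f, D) = (-11 + (2 + f)²)/(10 + D)
-19 + Q(-16, -(-5)/(-3) + s(1, 4)) = -19 + (-11 + (2 - 16)²)/(10 + (-(-5)/(-3) + (4 - 1*1))) = -19 + (-11 + (-14)²)/(10 + (-(-5)*(-1)/3 + (4 - 1))) = -19 + (-11 + 196)/(10 + (-1*5/3 + 3)) = -19 + 185/(10 + (-5/3 + 3)) = -19 + 185/(10 + 4/3) = -19 + 185/(34/3) = -19 + (3/34)*185 = -19 + 555/34 = -91/34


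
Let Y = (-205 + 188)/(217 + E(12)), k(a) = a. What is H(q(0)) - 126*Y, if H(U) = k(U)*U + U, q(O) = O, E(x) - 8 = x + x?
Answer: 714/83 ≈ 8.6024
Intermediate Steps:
E(x) = 8 + 2*x (E(x) = 8 + (x + x) = 8 + 2*x)
H(U) = U + U**2 (H(U) = U*U + U = U**2 + U = U + U**2)
Y = -17/249 (Y = (-205 + 188)/(217 + (8 + 2*12)) = -17/(217 + (8 + 24)) = -17/(217 + 32) = -17/249 ≈ -0.068273)
H(q(0)) - 126*Y = 0*(1 + 0) - 126*(-17/249) = 0*1 + 714/83 = 0 + 714/83 = 714/83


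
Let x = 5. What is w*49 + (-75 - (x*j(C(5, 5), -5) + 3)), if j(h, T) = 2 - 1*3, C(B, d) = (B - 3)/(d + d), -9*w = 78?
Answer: -1493/3 ≈ -497.67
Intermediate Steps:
w = -26/3 (w = -⅑*78 = -26/3 ≈ -8.6667)
C(B, d) = (-3 + B)/(2*d) (C(B, d) = (-3 + B)/((2*d)) = (-3 + B)*(1/(2*d)) = (-3 + B)/(2*d))
j(h, T) = -1 (j(h, T) = 2 - 3 = -1)
w*49 + (-75 - (x*j(C(5, 5), -5) + 3)) = -26/3*49 + (-75 - (5*(-1) + 3)) = -1274/3 + (-75 - (-5 + 3)) = -1274/3 + (-75 - 1*(-2)) = -1274/3 + (-75 + 2) = -1274/3 - 73 = -1493/3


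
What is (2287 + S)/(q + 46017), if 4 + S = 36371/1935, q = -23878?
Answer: 4453976/42838965 ≈ 0.10397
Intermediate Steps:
S = 28631/1935 (S = -4 + 36371/1935 = 28631/1935 ≈ 14.796)
(2287 + S)/(q + 46017) = (2287 + 28631/1935)/(-23878 + 46017) = (4453976/1935)/22139 = (4453976/1935)*(1/22139) = 4453976/42838965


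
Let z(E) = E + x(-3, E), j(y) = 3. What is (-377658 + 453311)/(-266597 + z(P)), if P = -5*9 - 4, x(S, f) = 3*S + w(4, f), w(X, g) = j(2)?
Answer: -75653/266652 ≈ -0.28371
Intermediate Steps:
w(X, g) = 3
x(S, f) = 3 + 3*S (x(S, f) = 3*S + 3 = 3 + 3*S)
P = -49 (P = -45 - 4 = -49)
z(E) = -6 + E (z(E) = E + (3 + 3*(-3)) = E + (3 - 9) = E - 6 = -6 + E)
(-377658 + 453311)/(-266597 + z(P)) = (-377658 + 453311)/(-266597 + (-6 - 49)) = 75653/(-266597 - 55) = 75653/(-266652) = 75653*(-1/266652) = -75653/266652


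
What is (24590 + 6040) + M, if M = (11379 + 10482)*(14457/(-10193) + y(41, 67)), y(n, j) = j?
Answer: 14925721704/10193 ≈ 1.4643e+6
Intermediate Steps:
M = 14613510114/10193 (M = (11379 + 10482)*(14457/(-10193) + 67) = 21861*(14457*(-1/10193) + 67) = 21861*(-14457/10193 + 67) = 21861*(668474/10193) = 14613510114/10193 ≈ 1.4337e+6)
(24590 + 6040) + M = (24590 + 6040) + 14613510114/10193 = 30630 + 14613510114/10193 = 14925721704/10193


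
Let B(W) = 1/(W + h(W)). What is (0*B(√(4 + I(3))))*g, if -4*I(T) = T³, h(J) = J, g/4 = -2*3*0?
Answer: 0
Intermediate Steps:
g = 0 (g = 4*(-2*3*0) = 4*(-6*0) = 4*0 = 0)
I(T) = -T³/4
B(W) = 1/(2*W) (B(W) = 1/(W + W) = 1/(2*W))
(0*B(√(4 + I(3))))*g = (0*(1/(2*(√(4 - ¼*3³)))))*0 = (0*(1/(2*(√(4 - ¼*27)))))*0 = (0*(1/(2*(√(4 - 27/4)))))*0 = (0*(1/(2*(√(-11/4)))))*0 = (0*(1/(2*((I*√11/2)))))*0 = (0*((-2*I*√11/11)/2))*0 = (0*(-I*√11/11))*0 = 0*0 = 0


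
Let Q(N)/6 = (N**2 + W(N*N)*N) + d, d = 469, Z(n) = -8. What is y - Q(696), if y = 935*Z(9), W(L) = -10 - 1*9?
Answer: -2837446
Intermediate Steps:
W(L) = -19 (W(L) = -10 - 9 = -19)
Q(N) = 2814 - 114*N + 6*N**2 (Q(N) = 6*((N**2 - 19*N) + 469) = 6*(469 + N**2 - 19*N) = 2814 - 114*N + 6*N**2)
y = -7480 (y = 935*(-8) = -7480)
y - Q(696) = -7480 - (2814 - 114*696 + 6*696**2) = -7480 - (2814 - 79344 + 6*484416) = -7480 - (2814 - 79344 + 2906496) = -7480 - 1*2829966 = -7480 - 2829966 = -2837446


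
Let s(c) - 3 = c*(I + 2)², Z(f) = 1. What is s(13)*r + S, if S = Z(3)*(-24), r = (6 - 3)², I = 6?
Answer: 7491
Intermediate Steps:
r = 9 (r = 3² = 9)
s(c) = 3 + 64*c (s(c) = 3 + c*(6 + 2)² = 3 + c*8² = 3 + c*64 = 3 + 64*c)
S = -24 (S = 1*(-24) = -24)
s(13)*r + S = (3 + 64*13)*9 - 24 = (3 + 832)*9 - 24 = 835*9 - 24 = 7515 - 24 = 7491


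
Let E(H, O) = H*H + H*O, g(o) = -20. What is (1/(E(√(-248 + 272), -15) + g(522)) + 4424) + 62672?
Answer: 90311215/1346 - 15*√6/2692 ≈ 67096.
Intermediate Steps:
E(H, O) = H² + H*O
(1/(E(√(-248 + 272), -15) + g(522)) + 4424) + 62672 = (1/(√(-248 + 272)*(√(-248 + 272) - 15) - 20) + 4424) + 62672 = (1/(√24*(√24 - 15) - 20) + 4424) + 62672 = (1/((2*√6)*(2*√6 - 15) - 20) + 4424) + 62672 = (1/((2*√6)*(-15 + 2*√6) - 20) + 4424) + 62672 = (1/(2*√6*(-15 + 2*√6) - 20) + 4424) + 62672 = (1/(-20 + 2*√6*(-15 + 2*√6)) + 4424) + 62672 = (4424 + 1/(-20 + 2*√6*(-15 + 2*√6))) + 62672 = 67096 + 1/(-20 + 2*√6*(-15 + 2*√6))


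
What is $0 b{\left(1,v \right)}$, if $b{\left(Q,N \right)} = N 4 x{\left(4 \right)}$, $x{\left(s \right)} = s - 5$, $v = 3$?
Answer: $0$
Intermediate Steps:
$x{\left(s \right)} = -5 + s$
$b{\left(Q,N \right)} = - 4 N$ ($b{\left(Q,N \right)} = N 4 \left(-5 + 4\right) = 4 N \left(-1\right) = - 4 N$)
$0 b{\left(1,v \right)} = 0 \left(\left(-4\right) 3\right) = 0 \left(-12\right) = 0$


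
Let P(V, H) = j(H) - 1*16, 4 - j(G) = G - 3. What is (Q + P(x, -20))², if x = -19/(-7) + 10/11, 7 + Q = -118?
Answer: 12996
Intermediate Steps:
Q = -125 (Q = -7 - 118 = -125)
x = 279/77 (x = -19*(-⅐) + 10*(1/11) = 19/7 + 10/11 = 279/77 ≈ 3.6234)
j(G) = 7 - G (j(G) = 4 - (G - 3) = 4 - (-3 + G) = 4 + (3 - G) = 7 - G)
P(V, H) = -9 - H (P(V, H) = (7 - H) - 1*16 = (7 - H) - 16 = -9 - H)
(Q + P(x, -20))² = (-125 + (-9 - 1*(-20)))² = (-125 + (-9 + 20))² = (-125 + 11)² = (-114)² = 12996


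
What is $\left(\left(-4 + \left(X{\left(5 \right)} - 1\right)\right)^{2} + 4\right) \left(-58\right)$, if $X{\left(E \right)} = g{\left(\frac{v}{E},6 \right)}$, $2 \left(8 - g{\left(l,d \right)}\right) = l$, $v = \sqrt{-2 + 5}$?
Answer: $- \frac{37787}{50} + \frac{174 \sqrt{3}}{5} \approx -695.46$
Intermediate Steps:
$v = \sqrt{3} \approx 1.732$
$g{\left(l,d \right)} = 8 - \frac{l}{2}$
$X{\left(E \right)} = 8 - \frac{\sqrt{3}}{2 E}$ ($X{\left(E \right)} = 8 - \frac{\sqrt{3} \frac{1}{E}}{2} = 8 - \frac{\sqrt{3}}{2 E}$)
$\left(\left(-4 + \left(X{\left(5 \right)} - 1\right)\right)^{2} + 4\right) \left(-58\right) = \left(\left(-4 + \left(\left(8 - \frac{\sqrt{3}}{2 \cdot 5}\right) - 1\right)\right)^{2} + 4\right) \left(-58\right) = \left(\left(-4 + \left(\left(8 - \frac{1}{2} \sqrt{3} \cdot \frac{1}{5}\right) - 1\right)\right)^{2} + 4\right) \left(-58\right) = \left(\left(-4 + \left(\left(8 - \frac{\sqrt{3}}{10}\right) - 1\right)\right)^{2} + 4\right) \left(-58\right) = \left(\left(-4 + \left(7 - \frac{\sqrt{3}}{10}\right)\right)^{2} + 4\right) \left(-58\right) = \left(\left(3 - \frac{\sqrt{3}}{10}\right)^{2} + 4\right) \left(-58\right) = \left(4 + \left(3 - \frac{\sqrt{3}}{10}\right)^{2}\right) \left(-58\right) = -232 - 58 \left(3 - \frac{\sqrt{3}}{10}\right)^{2}$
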